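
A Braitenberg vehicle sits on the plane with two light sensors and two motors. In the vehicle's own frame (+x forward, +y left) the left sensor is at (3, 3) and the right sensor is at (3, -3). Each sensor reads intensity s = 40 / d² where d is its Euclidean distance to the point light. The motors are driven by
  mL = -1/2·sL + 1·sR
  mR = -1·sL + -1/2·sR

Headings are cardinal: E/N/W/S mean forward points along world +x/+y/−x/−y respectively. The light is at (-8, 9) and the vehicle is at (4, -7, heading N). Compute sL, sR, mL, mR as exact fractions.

4/25 20/197 106/4925 -1038/4925

left sensor world pos  = (1, -4); dL² = 250
right sensor world pos = (7, -4); dR² = 394
sL = 40/250 = 4/25
sR = 40/394 = 20/197
mL = -1/2·sL + 1·sR = 106/4925
mR = -1·sL + -1/2·sR = -1038/4925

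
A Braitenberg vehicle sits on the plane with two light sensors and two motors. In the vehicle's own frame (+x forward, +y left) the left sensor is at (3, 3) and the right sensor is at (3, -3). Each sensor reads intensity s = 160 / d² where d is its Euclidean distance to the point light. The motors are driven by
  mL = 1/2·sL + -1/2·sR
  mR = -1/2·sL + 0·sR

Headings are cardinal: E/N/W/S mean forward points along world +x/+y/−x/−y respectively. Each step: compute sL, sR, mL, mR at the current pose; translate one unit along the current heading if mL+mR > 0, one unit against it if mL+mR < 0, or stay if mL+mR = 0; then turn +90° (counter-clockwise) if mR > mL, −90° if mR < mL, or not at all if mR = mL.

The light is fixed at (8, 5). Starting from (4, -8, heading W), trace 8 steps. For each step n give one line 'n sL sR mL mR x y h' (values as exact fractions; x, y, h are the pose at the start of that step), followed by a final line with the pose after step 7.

n=0: pose=(4,-8,W); sL=32/61, sR=160/149; mL=-2496/9089, mR=-16/61; mL+mR=-80/149 → advance -1; mR−mL=112/9089 → turn +1·90°
n=1: pose=(5,-8,S); sL=5/8, sR=40/73; mL=45/1168, mR=-5/16; mL+mR=-20/73 → advance -1; mR−mL=-205/584 → turn -1·90°
n=2: pose=(5,-7,W); sL=160/261, sR=160/117; mL=-1280/3393, mR=-80/261; mL+mR=-80/117 → advance -1; mR−mL=80/1131 → turn +1·90°
n=3: pose=(6,-7,S); sL=80/113, sR=16/25; mL=96/2825, mR=-40/113; mL+mR=-8/25 → advance -1; mR−mL=-1096/2825 → turn -1·90°
n=4: pose=(6,-6,W); sL=160/221, sR=160/89; mL=-10560/19669, mR=-80/221; mL+mR=-80/89 → advance -1; mR−mL=3440/19669 → turn +1·90°
n=5: pose=(7,-6,S); sL=4/5, sR=40/53; mL=6/265, mR=-2/5; mL+mR=-20/53 → advance -1; mR−mL=-112/265 → turn -1·90°
n=6: pose=(7,-5,W); sL=32/37, sR=32/13; mL=-384/481, mR=-16/37; mL+mR=-16/13 → advance -1; mR−mL=176/481 → turn +1·90°
n=7: pose=(8,-5,S); sL=80/89, sR=80/89; mL=0, mR=-40/89; mL+mR=-40/89 → advance -1; mR−mL=-40/89 → turn -1·90°

0 32/61 160/149 -2496/9089 -16/61 4 -8 W
1 5/8 40/73 45/1168 -5/16 5 -8 S
2 160/261 160/117 -1280/3393 -80/261 5 -7 W
3 80/113 16/25 96/2825 -40/113 6 -7 S
4 160/221 160/89 -10560/19669 -80/221 6 -6 W
5 4/5 40/53 6/265 -2/5 7 -6 S
6 32/37 32/13 -384/481 -16/37 7 -5 W
7 80/89 80/89 0 -40/89 8 -5 S
final 8 -4 W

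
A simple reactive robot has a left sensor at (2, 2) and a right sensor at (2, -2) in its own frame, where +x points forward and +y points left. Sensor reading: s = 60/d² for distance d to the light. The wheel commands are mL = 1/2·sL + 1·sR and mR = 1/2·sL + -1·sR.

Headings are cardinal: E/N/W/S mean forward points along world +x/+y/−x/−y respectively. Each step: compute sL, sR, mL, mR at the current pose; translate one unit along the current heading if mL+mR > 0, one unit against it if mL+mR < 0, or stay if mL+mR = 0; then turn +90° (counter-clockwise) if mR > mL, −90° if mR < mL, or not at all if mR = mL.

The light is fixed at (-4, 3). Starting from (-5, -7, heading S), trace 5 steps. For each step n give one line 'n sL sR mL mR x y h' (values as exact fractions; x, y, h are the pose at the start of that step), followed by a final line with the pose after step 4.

n=0: pose=(-5,-7,S); sL=12/29, sR=20/51; mL=886/1479, mR=-274/1479; mL+mR=12/29 → advance +1; mR−mL=-40/51 → turn -1·90°
n=1: pose=(-5,-8,W); sL=30/89, sR=2/3; mL=223/267, mR=-133/267; mL+mR=30/89 → advance +1; mR−mL=-4/3 → turn -1·90°
n=2: pose=(-6,-8,N); sL=60/97, sR=20/27; mL=2750/2619, mR=-1130/2619; mL+mR=60/97 → advance +1; mR−mL=-40/27 → turn -1·90°
n=3: pose=(-6,-7,E); sL=15/16, sR=5/12; mL=85/96, mR=5/96; mL+mR=15/16 → advance +1; mR−mL=-5/6 → turn -1·90°
n=4: pose=(-5,-7,S); sL=12/29, sR=20/51; mL=886/1479, mR=-274/1479; mL+mR=12/29 → advance +1; mR−mL=-40/51 → turn -1·90°

0 12/29 20/51 886/1479 -274/1479 -5 -7 S
1 30/89 2/3 223/267 -133/267 -5 -8 W
2 60/97 20/27 2750/2619 -1130/2619 -6 -8 N
3 15/16 5/12 85/96 5/96 -6 -7 E
4 12/29 20/51 886/1479 -274/1479 -5 -7 S
final -5 -8 W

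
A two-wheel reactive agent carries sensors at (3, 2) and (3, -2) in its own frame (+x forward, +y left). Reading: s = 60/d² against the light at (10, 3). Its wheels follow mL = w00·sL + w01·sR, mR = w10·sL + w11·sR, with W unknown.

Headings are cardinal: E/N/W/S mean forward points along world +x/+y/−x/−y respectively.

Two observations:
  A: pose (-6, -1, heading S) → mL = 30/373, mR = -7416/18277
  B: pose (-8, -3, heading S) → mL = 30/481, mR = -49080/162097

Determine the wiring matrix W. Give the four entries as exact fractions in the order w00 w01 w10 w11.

obs A: pose=(-6,-1,S) → sL=12/49, sR=60/373, mL=30/373, mR=-7416/18277
obs B: pose=(-8,-3,S) → sL=60/337, sR=60/481, mL=30/481, mR=-49080/162097
sensor matrix S = [[12/49, 60/373], [60/337, 60/481]]; det S = 5656320/2962646869
solve [mL_A; mL_B] = S·[w00; w01] and [mR_A; mR_B] = S·[w10; w11]:
  w00 = 0, w01 = 1/2, w10 = -1, w11 = -1

0 1/2 -1 -1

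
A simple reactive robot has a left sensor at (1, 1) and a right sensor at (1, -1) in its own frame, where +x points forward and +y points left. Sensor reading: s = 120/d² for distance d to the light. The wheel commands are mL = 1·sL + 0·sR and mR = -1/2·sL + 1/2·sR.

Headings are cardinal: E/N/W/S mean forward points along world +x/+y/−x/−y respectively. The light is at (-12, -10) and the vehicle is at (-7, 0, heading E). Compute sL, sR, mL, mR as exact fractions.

120/157 40/39 120/157 800/6123

left sensor world pos  = (-6, 1); dL² = 157
right sensor world pos = (-6, -1); dR² = 117
sL = 120/157 = 120/157
sR = 120/117 = 40/39
mL = 1·sL + 0·sR = 120/157
mR = -1/2·sL + 1/2·sR = 800/6123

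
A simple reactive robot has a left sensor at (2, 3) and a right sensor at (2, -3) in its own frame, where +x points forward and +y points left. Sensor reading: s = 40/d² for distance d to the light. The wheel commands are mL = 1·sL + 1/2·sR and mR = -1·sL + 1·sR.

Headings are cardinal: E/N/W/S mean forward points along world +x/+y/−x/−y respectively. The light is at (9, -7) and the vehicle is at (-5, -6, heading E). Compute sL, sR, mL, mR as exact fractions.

left sensor world pos  = (-3, -3); dL² = 160
right sensor world pos = (-3, -9); dR² = 148
sL = 40/160 = 1/4
sR = 40/148 = 10/37
mL = 1·sL + 1/2·sR = 57/148
mR = -1·sL + 1·sR = 3/148

1/4 10/37 57/148 3/148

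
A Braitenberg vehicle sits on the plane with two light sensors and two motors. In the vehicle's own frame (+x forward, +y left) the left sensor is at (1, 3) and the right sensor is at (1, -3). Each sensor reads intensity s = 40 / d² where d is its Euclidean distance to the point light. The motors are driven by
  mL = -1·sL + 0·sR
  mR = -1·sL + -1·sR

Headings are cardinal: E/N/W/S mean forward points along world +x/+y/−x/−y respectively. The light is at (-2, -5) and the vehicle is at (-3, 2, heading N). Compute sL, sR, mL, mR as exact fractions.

left sensor world pos  = (-6, 3); dL² = 80
right sensor world pos = (0, 3); dR² = 68
sL = 40/80 = 1/2
sR = 40/68 = 10/17
mL = -1·sL + 0·sR = -1/2
mR = -1·sL + -1·sR = -37/34

1/2 10/17 -1/2 -37/34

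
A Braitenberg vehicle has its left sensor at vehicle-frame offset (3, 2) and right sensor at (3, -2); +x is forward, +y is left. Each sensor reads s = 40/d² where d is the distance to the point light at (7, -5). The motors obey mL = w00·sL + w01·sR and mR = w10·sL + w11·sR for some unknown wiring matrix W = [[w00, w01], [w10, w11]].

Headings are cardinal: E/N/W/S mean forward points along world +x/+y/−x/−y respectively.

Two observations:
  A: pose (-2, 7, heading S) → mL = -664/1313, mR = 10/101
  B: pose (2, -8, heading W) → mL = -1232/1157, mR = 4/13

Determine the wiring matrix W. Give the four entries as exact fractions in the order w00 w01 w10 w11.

-1 -1 0 1/2

obs A: pose=(-2,7,S) → sL=4/13, sR=20/101, mL=-664/1313, mR=10/101
obs B: pose=(2,-8,W) → sL=40/89, sR=8/13, mL=-1232/1157, mR=4/13
sensor matrix S = [[4/13, 20/101], [40/89, 8/13]]; det S = 152448/1519141
solve [mL_A; mL_B] = S·[w00; w01] and [mR_A; mR_B] = S·[w10; w11]:
  w00 = -1, w01 = -1, w10 = 0, w11 = 1/2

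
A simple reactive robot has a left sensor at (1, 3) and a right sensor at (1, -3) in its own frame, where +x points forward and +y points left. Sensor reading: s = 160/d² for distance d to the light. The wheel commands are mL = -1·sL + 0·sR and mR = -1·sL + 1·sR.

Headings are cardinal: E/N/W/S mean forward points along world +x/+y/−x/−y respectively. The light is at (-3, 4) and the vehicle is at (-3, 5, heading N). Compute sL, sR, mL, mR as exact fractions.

left sensor world pos  = (-6, 6); dL² = 13
right sensor world pos = (0, 6); dR² = 13
sL = 160/13 = 160/13
sR = 160/13 = 160/13
mL = -1·sL + 0·sR = -160/13
mR = -1·sL + 1·sR = 0

160/13 160/13 -160/13 0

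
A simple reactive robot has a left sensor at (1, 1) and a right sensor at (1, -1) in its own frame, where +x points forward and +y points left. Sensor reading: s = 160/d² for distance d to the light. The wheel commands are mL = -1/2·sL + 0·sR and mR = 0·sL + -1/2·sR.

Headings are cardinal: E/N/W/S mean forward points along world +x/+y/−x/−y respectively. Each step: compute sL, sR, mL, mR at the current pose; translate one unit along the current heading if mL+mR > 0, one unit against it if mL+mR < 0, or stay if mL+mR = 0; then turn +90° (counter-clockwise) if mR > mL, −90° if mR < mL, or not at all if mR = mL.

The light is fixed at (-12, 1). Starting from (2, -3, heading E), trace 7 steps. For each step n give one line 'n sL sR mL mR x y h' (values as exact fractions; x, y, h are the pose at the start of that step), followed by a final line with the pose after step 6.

n=0: pose=(2,-3,E); sL=80/117, sR=16/25; mL=-40/117, mR=-8/25; mL+mR=-1936/2925 → advance -1; mR−mL=64/2925 → turn +1·90°
n=1: pose=(1,-3,N); sL=160/153, sR=32/41; mL=-80/153, mR=-16/41; mL+mR=-5728/6273 → advance -1; mR−mL=832/6273 → turn +1·90°
n=2: pose=(1,-4,W); sL=8/9, sR=1; mL=-4/9, mR=-1/2; mL+mR=-17/18 → advance -1; mR−mL=-1/18 → turn -1·90°
n=3: pose=(2,-4,N); sL=32/37, sR=160/241; mL=-16/37, mR=-80/241; mL+mR=-6816/8917 → advance -1; mR−mL=896/8917 → turn +1·90°
n=4: pose=(2,-5,W); sL=80/109, sR=80/97; mL=-40/109, mR=-40/97; mL+mR=-8240/10573 → advance -1; mR−mL=-480/10573 → turn -1·90°
n=5: pose=(3,-5,N); sL=160/221, sR=160/281; mL=-80/221, mR=-80/281; mL+mR=-40160/62101 → advance -1; mR−mL=4800/62101 → turn +1·90°
n=6: pose=(3,-6,W); sL=8/13, sR=20/29; mL=-4/13, mR=-10/29; mL+mR=-246/377 → advance -1; mR−mL=-14/377 → turn -1·90°

0 80/117 16/25 -40/117 -8/25 2 -3 E
1 160/153 32/41 -80/153 -16/41 1 -3 N
2 8/9 1 -4/9 -1/2 1 -4 W
3 32/37 160/241 -16/37 -80/241 2 -4 N
4 80/109 80/97 -40/109 -40/97 2 -5 W
5 160/221 160/281 -80/221 -80/281 3 -5 N
6 8/13 20/29 -4/13 -10/29 3 -6 W
final 4 -6 N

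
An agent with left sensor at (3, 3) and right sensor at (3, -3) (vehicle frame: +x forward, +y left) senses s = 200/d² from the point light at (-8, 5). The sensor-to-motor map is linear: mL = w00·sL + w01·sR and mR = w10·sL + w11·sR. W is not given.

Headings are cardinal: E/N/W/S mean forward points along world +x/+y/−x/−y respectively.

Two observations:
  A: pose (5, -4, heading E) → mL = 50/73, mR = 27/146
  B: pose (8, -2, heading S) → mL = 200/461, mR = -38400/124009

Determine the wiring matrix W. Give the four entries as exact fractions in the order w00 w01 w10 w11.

1 0 1 -1

obs A: pose=(5,-4,E) → sL=50/73, sR=1/2, mL=50/73, mR=27/146
obs B: pose=(8,-2,S) → sL=200/461, sR=200/269, mL=200/461, mR=-38400/124009
sensor matrix S = [[50/73, 1/2], [200/461, 200/269]]; det S = 2646300/9052657
solve [mL_A; mL_B] = S·[w00; w01] and [mR_A; mR_B] = S·[w10; w11]:
  w00 = 1, w01 = 0, w10 = 1, w11 = -1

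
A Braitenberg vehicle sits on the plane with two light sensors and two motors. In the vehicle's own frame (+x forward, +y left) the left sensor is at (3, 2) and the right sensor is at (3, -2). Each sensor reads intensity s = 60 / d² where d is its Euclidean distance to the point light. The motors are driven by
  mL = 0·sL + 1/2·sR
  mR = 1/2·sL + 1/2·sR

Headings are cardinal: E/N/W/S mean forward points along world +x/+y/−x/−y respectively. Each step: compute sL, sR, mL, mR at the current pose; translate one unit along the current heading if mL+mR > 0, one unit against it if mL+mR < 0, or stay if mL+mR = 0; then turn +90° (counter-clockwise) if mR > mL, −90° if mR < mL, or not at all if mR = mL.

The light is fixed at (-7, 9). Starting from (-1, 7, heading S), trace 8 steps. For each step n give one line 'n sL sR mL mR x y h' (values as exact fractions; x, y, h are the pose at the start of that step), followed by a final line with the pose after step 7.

0 60/89 60/41 30/41 3900/3649 -1 7 S
1 30/41 30/53 15/53 1410/2173 -1 6 E
2 12/5 20/27 10/27 212/135 0 6 N
3 15/8 15/4 15/8 45/16 0 7 W
4 60/89 60/41 30/41 3900/3649 -1 7 S
5 30/41 30/53 15/53 1410/2173 -1 6 E
6 12/5 20/27 10/27 212/135 0 6 N
7 15/8 15/4 15/8 45/16 0 7 W
final -1 7 S

n=0: pose=(-1,7,S); sL=60/89, sR=60/41; mL=30/41, mR=3900/3649; mL+mR=6570/3649 → advance +1; mR−mL=30/89 → turn +1·90°
n=1: pose=(-1,6,E); sL=30/41, sR=30/53; mL=15/53, mR=1410/2173; mL+mR=2025/2173 → advance +1; mR−mL=15/41 → turn +1·90°
n=2: pose=(0,6,N); sL=12/5, sR=20/27; mL=10/27, mR=212/135; mL+mR=262/135 → advance +1; mR−mL=6/5 → turn +1·90°
n=3: pose=(0,7,W); sL=15/8, sR=15/4; mL=15/8, mR=45/16; mL+mR=75/16 → advance +1; mR−mL=15/16 → turn +1·90°
n=4: pose=(-1,7,S); sL=60/89, sR=60/41; mL=30/41, mR=3900/3649; mL+mR=6570/3649 → advance +1; mR−mL=30/89 → turn +1·90°
n=5: pose=(-1,6,E); sL=30/41, sR=30/53; mL=15/53, mR=1410/2173; mL+mR=2025/2173 → advance +1; mR−mL=15/41 → turn +1·90°
n=6: pose=(0,6,N); sL=12/5, sR=20/27; mL=10/27, mR=212/135; mL+mR=262/135 → advance +1; mR−mL=6/5 → turn +1·90°
n=7: pose=(0,7,W); sL=15/8, sR=15/4; mL=15/8, mR=45/16; mL+mR=75/16 → advance +1; mR−mL=15/16 → turn +1·90°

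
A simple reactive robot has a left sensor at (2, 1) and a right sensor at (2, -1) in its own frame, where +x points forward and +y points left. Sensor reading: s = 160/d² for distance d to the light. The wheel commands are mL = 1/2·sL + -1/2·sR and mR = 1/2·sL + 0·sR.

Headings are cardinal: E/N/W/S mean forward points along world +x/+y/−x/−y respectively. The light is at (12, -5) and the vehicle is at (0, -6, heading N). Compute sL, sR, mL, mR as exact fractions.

left sensor world pos  = (-1, -4); dL² = 170
right sensor world pos = (1, -4); dR² = 122
sL = 160/170 = 16/17
sR = 160/122 = 80/61
mL = 1/2·sL + -1/2·sR = -192/1037
mR = 1/2·sL + 0·sR = 8/17

16/17 80/61 -192/1037 8/17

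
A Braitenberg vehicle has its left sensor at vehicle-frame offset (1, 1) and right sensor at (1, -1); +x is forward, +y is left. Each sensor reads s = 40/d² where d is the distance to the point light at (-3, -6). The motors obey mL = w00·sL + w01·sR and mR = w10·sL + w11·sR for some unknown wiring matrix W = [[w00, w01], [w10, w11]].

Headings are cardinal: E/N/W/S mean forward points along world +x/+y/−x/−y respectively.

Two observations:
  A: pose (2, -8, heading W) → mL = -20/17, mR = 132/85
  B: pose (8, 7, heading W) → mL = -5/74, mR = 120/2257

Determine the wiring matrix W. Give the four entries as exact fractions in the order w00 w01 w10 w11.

0 -1/2 -1/2 1

obs A: pose=(2,-8,W) → sL=8/5, sR=40/17, mL=-20/17, mR=132/85
obs B: pose=(8,7,W) → sL=10/61, sR=5/37, mL=-5/74, mR=120/2257
sensor matrix S = [[8/5, 40/17], [10/61, 5/37]]; det S = -6504/38369
solve [mL_A; mL_B] = S·[w00; w01] and [mR_A; mR_B] = S·[w10; w11]:
  w00 = 0, w01 = -1/2, w10 = -1/2, w11 = 1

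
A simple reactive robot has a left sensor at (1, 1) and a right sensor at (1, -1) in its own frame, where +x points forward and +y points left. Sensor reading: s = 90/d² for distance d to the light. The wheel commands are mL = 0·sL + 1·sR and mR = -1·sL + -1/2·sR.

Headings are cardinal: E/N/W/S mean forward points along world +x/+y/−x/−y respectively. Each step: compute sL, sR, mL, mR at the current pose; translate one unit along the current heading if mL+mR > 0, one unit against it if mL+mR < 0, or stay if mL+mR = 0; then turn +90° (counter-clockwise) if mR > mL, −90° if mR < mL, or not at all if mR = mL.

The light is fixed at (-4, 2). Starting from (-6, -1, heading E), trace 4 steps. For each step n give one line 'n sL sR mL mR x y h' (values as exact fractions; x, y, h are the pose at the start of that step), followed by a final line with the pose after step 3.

0 18 90/17 90/17 -351/17 -6 -1 E
1 9/2 45/16 45/16 -189/32 -7 -1 S
2 18/5 90/17 90/17 -531/85 -7 0 W
3 9 45 45 -63/2 -6 0 N
final -6 1 E

n=0: pose=(-6,-1,E); sL=18, sR=90/17; mL=90/17, mR=-351/17; mL+mR=-261/17 → advance -1; mR−mL=-441/17 → turn -1·90°
n=1: pose=(-7,-1,S); sL=9/2, sR=45/16; mL=45/16, mR=-189/32; mL+mR=-99/32 → advance -1; mR−mL=-279/32 → turn -1·90°
n=2: pose=(-7,0,W); sL=18/5, sR=90/17; mL=90/17, mR=-531/85; mL+mR=-81/85 → advance -1; mR−mL=-981/85 → turn -1·90°
n=3: pose=(-6,0,N); sL=9, sR=45; mL=45, mR=-63/2; mL+mR=27/2 → advance +1; mR−mL=-153/2 → turn -1·90°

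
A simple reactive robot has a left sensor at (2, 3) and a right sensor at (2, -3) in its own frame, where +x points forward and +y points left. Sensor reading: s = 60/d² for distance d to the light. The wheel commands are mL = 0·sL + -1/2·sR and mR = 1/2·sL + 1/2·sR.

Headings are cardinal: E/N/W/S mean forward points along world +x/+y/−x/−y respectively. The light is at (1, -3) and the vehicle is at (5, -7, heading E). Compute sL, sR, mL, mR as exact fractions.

60/37 12/17 -6/17 732/629

left sensor world pos  = (7, -4); dL² = 37
right sensor world pos = (7, -10); dR² = 85
sL = 60/37 = 60/37
sR = 60/85 = 12/17
mL = 0·sL + -1/2·sR = -6/17
mR = 1/2·sL + 1/2·sR = 732/629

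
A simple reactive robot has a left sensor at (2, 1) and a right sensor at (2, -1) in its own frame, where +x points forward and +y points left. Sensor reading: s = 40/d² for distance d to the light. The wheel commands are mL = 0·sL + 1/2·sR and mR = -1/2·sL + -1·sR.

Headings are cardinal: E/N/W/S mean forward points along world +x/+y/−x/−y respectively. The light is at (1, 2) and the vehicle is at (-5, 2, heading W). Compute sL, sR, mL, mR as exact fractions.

8/13 8/13 4/13 -12/13

left sensor world pos  = (-7, 1); dL² = 65
right sensor world pos = (-7, 3); dR² = 65
sL = 40/65 = 8/13
sR = 40/65 = 8/13
mL = 0·sL + 1/2·sR = 4/13
mR = -1/2·sL + -1·sR = -12/13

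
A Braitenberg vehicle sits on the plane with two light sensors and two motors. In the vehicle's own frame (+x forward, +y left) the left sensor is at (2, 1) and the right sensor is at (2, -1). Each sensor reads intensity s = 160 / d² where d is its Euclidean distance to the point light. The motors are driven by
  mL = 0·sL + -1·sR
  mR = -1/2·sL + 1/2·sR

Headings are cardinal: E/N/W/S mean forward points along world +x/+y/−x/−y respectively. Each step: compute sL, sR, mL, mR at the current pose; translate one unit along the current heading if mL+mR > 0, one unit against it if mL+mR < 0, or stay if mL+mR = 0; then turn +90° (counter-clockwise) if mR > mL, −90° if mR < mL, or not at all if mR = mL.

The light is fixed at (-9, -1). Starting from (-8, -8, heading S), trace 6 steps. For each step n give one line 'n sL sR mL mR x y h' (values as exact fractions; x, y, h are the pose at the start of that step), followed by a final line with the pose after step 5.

n=0: pose=(-8,-8,S); sL=32/17, sR=160/81; mL=-160/81, mR=64/1377; mL+mR=-2656/1377 → advance -1; mR−mL=928/459 → turn +1·90°
n=1: pose=(-8,-7,E); sL=80/17, sR=80/29; mL=-80/29, mR=-480/493; mL+mR=-1840/493 → advance -1; mR−mL=880/493 → turn +1·90°
n=2: pose=(-9,-7,N); sL=160/17, sR=160/17; mL=-160/17, mR=0; mL+mR=-160/17 → advance -1; mR−mL=160/17 → turn +1·90°
n=3: pose=(-9,-8,W); sL=40/17, sR=4; mL=-4, mR=14/17; mL+mR=-54/17 → advance -1; mR−mL=82/17 → turn +1·90°
n=4: pose=(-8,-8,S); sL=32/17, sR=160/81; mL=-160/81, mR=64/1377; mL+mR=-2656/1377 → advance -1; mR−mL=928/459 → turn +1·90°
n=5: pose=(-8,-7,E); sL=80/17, sR=80/29; mL=-80/29, mR=-480/493; mL+mR=-1840/493 → advance -1; mR−mL=880/493 → turn +1·90°

0 32/17 160/81 -160/81 64/1377 -8 -8 S
1 80/17 80/29 -80/29 -480/493 -8 -7 E
2 160/17 160/17 -160/17 0 -9 -7 N
3 40/17 4 -4 14/17 -9 -8 W
4 32/17 160/81 -160/81 64/1377 -8 -8 S
5 80/17 80/29 -80/29 -480/493 -8 -7 E
final -9 -7 N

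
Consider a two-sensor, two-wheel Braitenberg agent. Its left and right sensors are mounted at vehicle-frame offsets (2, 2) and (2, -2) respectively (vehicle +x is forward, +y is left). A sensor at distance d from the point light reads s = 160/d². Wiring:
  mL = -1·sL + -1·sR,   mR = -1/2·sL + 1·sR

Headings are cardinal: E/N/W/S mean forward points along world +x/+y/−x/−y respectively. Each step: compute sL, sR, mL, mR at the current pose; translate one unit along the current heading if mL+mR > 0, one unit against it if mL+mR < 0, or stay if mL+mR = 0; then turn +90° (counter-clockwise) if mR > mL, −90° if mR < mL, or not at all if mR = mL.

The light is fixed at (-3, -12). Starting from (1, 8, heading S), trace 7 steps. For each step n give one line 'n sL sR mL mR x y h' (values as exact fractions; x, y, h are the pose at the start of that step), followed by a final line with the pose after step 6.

0 4/9 20/41 -344/369 98/369 1 8 S
1 32/113 160/397 -30784/44861 11728/44861 1 9 E
2 16/53 80/277 -8672/14681 2024/14681 0 9 N
3 32/65 32/97 -5184/6305 528/6305 0 8 W
4 4/9 20/41 -344/369 98/369 1 8 S
5 32/113 160/397 -30784/44861 11728/44861 1 9 E
6 16/53 80/277 -8672/14681 2024/14681 0 9 N
final 0 8 W

n=0: pose=(1,8,S); sL=4/9, sR=20/41; mL=-344/369, mR=98/369; mL+mR=-2/3 → advance -1; mR−mL=442/369 → turn +1·90°
n=1: pose=(1,9,E); sL=32/113, sR=160/397; mL=-30784/44861, mR=11728/44861; mL+mR=-48/113 → advance -1; mR−mL=42512/44861 → turn +1·90°
n=2: pose=(0,9,N); sL=16/53, sR=80/277; mL=-8672/14681, mR=2024/14681; mL+mR=-24/53 → advance -1; mR−mL=10696/14681 → turn +1·90°
n=3: pose=(0,8,W); sL=32/65, sR=32/97; mL=-5184/6305, mR=528/6305; mL+mR=-48/65 → advance -1; mR−mL=5712/6305 → turn +1·90°
n=4: pose=(1,8,S); sL=4/9, sR=20/41; mL=-344/369, mR=98/369; mL+mR=-2/3 → advance -1; mR−mL=442/369 → turn +1·90°
n=5: pose=(1,9,E); sL=32/113, sR=160/397; mL=-30784/44861, mR=11728/44861; mL+mR=-48/113 → advance -1; mR−mL=42512/44861 → turn +1·90°
n=6: pose=(0,9,N); sL=16/53, sR=80/277; mL=-8672/14681, mR=2024/14681; mL+mR=-24/53 → advance -1; mR−mL=10696/14681 → turn +1·90°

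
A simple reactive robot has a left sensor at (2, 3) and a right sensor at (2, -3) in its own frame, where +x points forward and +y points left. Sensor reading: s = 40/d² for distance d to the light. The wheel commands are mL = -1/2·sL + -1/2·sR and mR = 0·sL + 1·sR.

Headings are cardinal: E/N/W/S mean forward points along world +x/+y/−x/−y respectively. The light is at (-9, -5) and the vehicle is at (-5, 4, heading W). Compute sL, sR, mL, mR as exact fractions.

1 10/37 -47/74 10/37

left sensor world pos  = (-7, 1); dL² = 40
right sensor world pos = (-7, 7); dR² = 148
sL = 40/40 = 1
sR = 40/148 = 10/37
mL = -1/2·sL + -1/2·sR = -47/74
mR = 0·sL + 1·sR = 10/37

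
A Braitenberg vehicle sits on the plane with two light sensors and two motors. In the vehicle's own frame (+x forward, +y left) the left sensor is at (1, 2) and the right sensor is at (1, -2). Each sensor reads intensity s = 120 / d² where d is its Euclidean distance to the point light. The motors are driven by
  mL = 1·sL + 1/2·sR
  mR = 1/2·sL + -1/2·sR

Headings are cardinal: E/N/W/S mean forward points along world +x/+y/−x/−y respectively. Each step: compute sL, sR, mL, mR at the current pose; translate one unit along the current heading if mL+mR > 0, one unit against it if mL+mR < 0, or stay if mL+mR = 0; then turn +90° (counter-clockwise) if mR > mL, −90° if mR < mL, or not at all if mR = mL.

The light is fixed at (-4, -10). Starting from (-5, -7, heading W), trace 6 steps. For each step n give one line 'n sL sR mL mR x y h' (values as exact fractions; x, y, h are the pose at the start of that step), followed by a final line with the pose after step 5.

0 24 120/29 756/29 288/29 -5 -7 W
1 15/4 15/2 15/2 -15/8 -6 -7 N
2 120/37 24 564/37 -384/37 -6 -6 E
3 12 20/3 46/3 8/3 -5 -6 S
4 24 120/29 756/29 288/29 -5 -7 W
5 15/4 15/2 15/2 -15/8 -6 -7 N
final -6 -6 E

n=0: pose=(-5,-7,W); sL=24, sR=120/29; mL=756/29, mR=288/29; mL+mR=36 → advance +1; mR−mL=-468/29 → turn -1·90°
n=1: pose=(-6,-7,N); sL=15/4, sR=15/2; mL=15/2, mR=-15/8; mL+mR=45/8 → advance +1; mR−mL=-75/8 → turn -1·90°
n=2: pose=(-6,-6,E); sL=120/37, sR=24; mL=564/37, mR=-384/37; mL+mR=180/37 → advance +1; mR−mL=-948/37 → turn -1·90°
n=3: pose=(-5,-6,S); sL=12, sR=20/3; mL=46/3, mR=8/3; mL+mR=18 → advance +1; mR−mL=-38/3 → turn -1·90°
n=4: pose=(-5,-7,W); sL=24, sR=120/29; mL=756/29, mR=288/29; mL+mR=36 → advance +1; mR−mL=-468/29 → turn -1·90°
n=5: pose=(-6,-7,N); sL=15/4, sR=15/2; mL=15/2, mR=-15/8; mL+mR=45/8 → advance +1; mR−mL=-75/8 → turn -1·90°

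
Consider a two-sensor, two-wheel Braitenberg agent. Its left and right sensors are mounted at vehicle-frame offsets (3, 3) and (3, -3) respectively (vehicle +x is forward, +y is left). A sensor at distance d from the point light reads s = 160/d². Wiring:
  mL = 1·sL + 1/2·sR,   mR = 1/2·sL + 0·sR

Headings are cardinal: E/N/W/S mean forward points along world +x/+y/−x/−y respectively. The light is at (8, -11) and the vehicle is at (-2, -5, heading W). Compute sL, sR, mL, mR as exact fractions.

80/89 16/25 2712/2225 40/89

left sensor world pos  = (-5, -8); dL² = 178
right sensor world pos = (-5, -2); dR² = 250
sL = 160/178 = 80/89
sR = 160/250 = 16/25
mL = 1·sL + 1/2·sR = 2712/2225
mR = 1/2·sL + 0·sR = 40/89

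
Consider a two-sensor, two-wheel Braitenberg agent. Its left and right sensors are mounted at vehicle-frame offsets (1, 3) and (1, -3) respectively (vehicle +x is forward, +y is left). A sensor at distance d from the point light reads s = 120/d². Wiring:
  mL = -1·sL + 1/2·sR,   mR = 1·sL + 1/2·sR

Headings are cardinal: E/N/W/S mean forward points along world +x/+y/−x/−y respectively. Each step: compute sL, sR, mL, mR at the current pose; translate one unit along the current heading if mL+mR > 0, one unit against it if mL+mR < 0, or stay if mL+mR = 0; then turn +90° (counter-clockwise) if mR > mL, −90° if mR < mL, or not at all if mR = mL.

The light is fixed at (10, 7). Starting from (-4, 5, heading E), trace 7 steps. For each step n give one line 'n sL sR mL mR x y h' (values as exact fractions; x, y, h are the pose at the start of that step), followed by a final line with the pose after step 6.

n=0: pose=(-4,5,E); sL=12/17, sR=60/97; mL=-654/1649, mR=1674/1649; mL+mR=60/97 → advance +1; mR−mL=24/17 → turn +1·90°
n=1: pose=(-3,5,N); sL=120/257, sR=120/101; mL=3300/25957, mR=27540/25957; mL+mR=120/101 → advance +1; mR−mL=240/257 → turn +1·90°
n=2: pose=(-3,6,W); sL=30/53, sR=3/5; mL=-141/530, mR=459/530; mL+mR=3/5 → advance +1; mR−mL=60/53 → turn +1·90°
n=3: pose=(-4,6,S); sL=24/25, sR=120/293; mL=-5532/7325, mR=8532/7325; mL+mR=120/293 → advance +1; mR−mL=48/25 → turn +1·90°
n=4: pose=(-4,5,E); sL=12/17, sR=60/97; mL=-654/1649, mR=1674/1649; mL+mR=60/97 → advance +1; mR−mL=24/17 → turn +1·90°
n=5: pose=(-3,5,N); sL=120/257, sR=120/101; mL=3300/25957, mR=27540/25957; mL+mR=120/101 → advance +1; mR−mL=240/257 → turn +1·90°
n=6: pose=(-3,6,W); sL=30/53, sR=3/5; mL=-141/530, mR=459/530; mL+mR=3/5 → advance +1; mR−mL=60/53 → turn +1·90°

0 12/17 60/97 -654/1649 1674/1649 -4 5 E
1 120/257 120/101 3300/25957 27540/25957 -3 5 N
2 30/53 3/5 -141/530 459/530 -3 6 W
3 24/25 120/293 -5532/7325 8532/7325 -4 6 S
4 12/17 60/97 -654/1649 1674/1649 -4 5 E
5 120/257 120/101 3300/25957 27540/25957 -3 5 N
6 30/53 3/5 -141/530 459/530 -3 6 W
final -4 6 S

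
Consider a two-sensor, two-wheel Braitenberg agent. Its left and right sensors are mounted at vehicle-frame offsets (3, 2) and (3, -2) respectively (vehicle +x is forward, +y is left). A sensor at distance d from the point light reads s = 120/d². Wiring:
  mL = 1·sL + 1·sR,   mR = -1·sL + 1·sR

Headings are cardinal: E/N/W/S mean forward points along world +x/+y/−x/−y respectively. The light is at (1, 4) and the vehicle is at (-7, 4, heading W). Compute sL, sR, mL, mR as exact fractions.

left sensor world pos  = (-10, 2); dL² = 125
right sensor world pos = (-10, 6); dR² = 125
sL = 120/125 = 24/25
sR = 120/125 = 24/25
mL = 1·sL + 1·sR = 48/25
mR = -1·sL + 1·sR = 0

24/25 24/25 48/25 0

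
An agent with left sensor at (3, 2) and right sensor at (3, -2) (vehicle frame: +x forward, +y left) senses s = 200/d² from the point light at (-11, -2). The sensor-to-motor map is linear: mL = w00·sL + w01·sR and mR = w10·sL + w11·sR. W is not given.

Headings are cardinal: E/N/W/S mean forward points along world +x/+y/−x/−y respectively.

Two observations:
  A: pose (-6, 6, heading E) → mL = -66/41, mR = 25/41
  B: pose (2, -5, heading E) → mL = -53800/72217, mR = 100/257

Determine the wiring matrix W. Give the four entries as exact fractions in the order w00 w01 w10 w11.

-1/2 -1/2 1/2 0

obs A: pose=(-6,6,E) → sL=50/41, sR=2, mL=-66/41, mR=25/41
obs B: pose=(2,-5,E) → sL=200/257, sR=200/281, mL=-53800/72217, mR=100/257
sensor matrix S = [[50/41, 2], [200/257, 200/281]]; det S = -2038400/2960897
solve [mL_A; mL_B] = S·[w00; w01] and [mR_A; mR_B] = S·[w10; w11]:
  w00 = -1/2, w01 = -1/2, w10 = 1/2, w11 = 0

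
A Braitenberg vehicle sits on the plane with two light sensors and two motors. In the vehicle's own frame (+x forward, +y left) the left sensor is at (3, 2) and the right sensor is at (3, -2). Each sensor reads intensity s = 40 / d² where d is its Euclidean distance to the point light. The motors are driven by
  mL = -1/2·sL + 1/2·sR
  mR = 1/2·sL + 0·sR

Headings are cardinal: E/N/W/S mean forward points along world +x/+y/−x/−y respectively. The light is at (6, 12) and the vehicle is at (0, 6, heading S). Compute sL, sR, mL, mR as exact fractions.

40/97 8/29 -192/2813 20/97

left sensor world pos  = (2, 3); dL² = 97
right sensor world pos = (-2, 3); dR² = 145
sL = 40/97 = 40/97
sR = 40/145 = 8/29
mL = -1/2·sL + 1/2·sR = -192/2813
mR = 1/2·sL + 0·sR = 20/97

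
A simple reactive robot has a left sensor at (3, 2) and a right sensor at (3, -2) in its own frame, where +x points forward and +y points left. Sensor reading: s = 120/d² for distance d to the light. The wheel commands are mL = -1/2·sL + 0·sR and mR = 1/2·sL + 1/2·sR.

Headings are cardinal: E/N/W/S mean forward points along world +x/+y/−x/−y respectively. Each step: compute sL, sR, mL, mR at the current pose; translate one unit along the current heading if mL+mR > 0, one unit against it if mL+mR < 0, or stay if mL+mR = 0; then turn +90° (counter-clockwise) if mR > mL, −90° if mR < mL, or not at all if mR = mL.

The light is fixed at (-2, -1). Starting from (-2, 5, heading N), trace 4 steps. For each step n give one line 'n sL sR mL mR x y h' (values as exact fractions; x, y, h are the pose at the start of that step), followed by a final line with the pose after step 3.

0 24/17 24/17 -12/17 24/17 -2 5 N
1 60/17 4/3 -30/17 124/51 -2 6 W
2 120/17 24/5 -60/17 504/85 -3 6 S
3 30/17 6 -15/17 66/17 -3 5 E
final -2 5 N

n=0: pose=(-2,5,N); sL=24/17, sR=24/17; mL=-12/17, mR=24/17; mL+mR=12/17 → advance +1; mR−mL=36/17 → turn +1·90°
n=1: pose=(-2,6,W); sL=60/17, sR=4/3; mL=-30/17, mR=124/51; mL+mR=2/3 → advance +1; mR−mL=214/51 → turn +1·90°
n=2: pose=(-3,6,S); sL=120/17, sR=24/5; mL=-60/17, mR=504/85; mL+mR=12/5 → advance +1; mR−mL=804/85 → turn +1·90°
n=3: pose=(-3,5,E); sL=30/17, sR=6; mL=-15/17, mR=66/17; mL+mR=3 → advance +1; mR−mL=81/17 → turn +1·90°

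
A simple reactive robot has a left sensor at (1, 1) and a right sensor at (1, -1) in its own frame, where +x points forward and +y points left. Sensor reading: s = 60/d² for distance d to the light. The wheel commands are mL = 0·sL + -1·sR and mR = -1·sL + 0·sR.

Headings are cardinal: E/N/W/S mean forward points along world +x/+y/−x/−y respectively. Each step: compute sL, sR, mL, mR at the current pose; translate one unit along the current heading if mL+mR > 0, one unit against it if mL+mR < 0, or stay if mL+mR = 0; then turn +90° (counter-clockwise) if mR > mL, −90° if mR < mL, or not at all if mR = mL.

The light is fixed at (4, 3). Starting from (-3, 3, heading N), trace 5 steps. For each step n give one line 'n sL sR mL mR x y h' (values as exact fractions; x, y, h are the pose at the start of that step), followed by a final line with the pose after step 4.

0 12/13 60/37 -60/37 -12/13 -3 3 N
1 15/17 15/16 -15/16 -15/17 -3 2 W
2 60/29 60/53 -60/53 -60/29 -2 2 S
3 6/5 6/5 -6/5 -6/5 -2 3 W
4 60/37 60/37 -60/37 -60/37 -1 3 W
final 0 3 W

n=0: pose=(-3,3,N); sL=12/13, sR=60/37; mL=-60/37, mR=-12/13; mL+mR=-1224/481 → advance -1; mR−mL=336/481 → turn +1·90°
n=1: pose=(-3,2,W); sL=15/17, sR=15/16; mL=-15/16, mR=-15/17; mL+mR=-495/272 → advance -1; mR−mL=15/272 → turn +1·90°
n=2: pose=(-2,2,S); sL=60/29, sR=60/53; mL=-60/53, mR=-60/29; mL+mR=-4920/1537 → advance -1; mR−mL=-1440/1537 → turn -1·90°
n=3: pose=(-2,3,W); sL=6/5, sR=6/5; mL=-6/5, mR=-6/5; mL+mR=-12/5 → advance -1; mR−mL=0 → turn +0·90°
n=4: pose=(-1,3,W); sL=60/37, sR=60/37; mL=-60/37, mR=-60/37; mL+mR=-120/37 → advance -1; mR−mL=0 → turn +0·90°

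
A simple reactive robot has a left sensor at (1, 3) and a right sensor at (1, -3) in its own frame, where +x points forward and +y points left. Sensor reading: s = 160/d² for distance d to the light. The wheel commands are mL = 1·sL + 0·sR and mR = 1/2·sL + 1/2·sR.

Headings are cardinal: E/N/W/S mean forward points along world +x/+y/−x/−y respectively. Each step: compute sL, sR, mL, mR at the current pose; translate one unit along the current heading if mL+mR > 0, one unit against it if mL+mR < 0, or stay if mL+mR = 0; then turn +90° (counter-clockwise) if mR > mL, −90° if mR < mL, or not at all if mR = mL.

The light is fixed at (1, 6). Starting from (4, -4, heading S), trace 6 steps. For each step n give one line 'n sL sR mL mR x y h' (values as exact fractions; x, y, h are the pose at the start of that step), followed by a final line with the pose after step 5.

n=0: pose=(4,-4,S); sL=160/157, sR=160/121; mL=160/157, mR=22240/18997; mL+mR=41600/18997 → advance +1; mR−mL=2880/18997 → turn +1·90°
n=1: pose=(4,-5,E); sL=2, sR=40/53; mL=2, mR=73/53; mL+mR=179/53 → advance +1; mR−mL=-33/53 → turn -1·90°
n=2: pose=(5,-5,S); sL=160/193, sR=32/29; mL=160/193, mR=5408/5597; mL+mR=10048/5597 → advance +1; mR−mL=768/5597 → turn +1·90°
n=3: pose=(5,-6,E); sL=80/53, sR=16/25; mL=80/53, mR=1424/1325; mL+mR=3424/1325 → advance +1; mR−mL=-576/1325 → turn -1·90°
n=4: pose=(6,-6,S); sL=160/233, sR=160/173; mL=160/233, mR=32480/40309; mL+mR=60160/40309 → advance +1; mR−mL=4800/40309 → turn +1·90°
n=5: pose=(6,-7,E); sL=20/17, sR=40/73; mL=20/17, mR=1070/1241; mL+mR=2530/1241 → advance +1; mR−mL=-390/1241 → turn -1·90°

0 160/157 160/121 160/157 22240/18997 4 -4 S
1 2 40/53 2 73/53 4 -5 E
2 160/193 32/29 160/193 5408/5597 5 -5 S
3 80/53 16/25 80/53 1424/1325 5 -6 E
4 160/233 160/173 160/233 32480/40309 6 -6 S
5 20/17 40/73 20/17 1070/1241 6 -7 E
final 7 -7 S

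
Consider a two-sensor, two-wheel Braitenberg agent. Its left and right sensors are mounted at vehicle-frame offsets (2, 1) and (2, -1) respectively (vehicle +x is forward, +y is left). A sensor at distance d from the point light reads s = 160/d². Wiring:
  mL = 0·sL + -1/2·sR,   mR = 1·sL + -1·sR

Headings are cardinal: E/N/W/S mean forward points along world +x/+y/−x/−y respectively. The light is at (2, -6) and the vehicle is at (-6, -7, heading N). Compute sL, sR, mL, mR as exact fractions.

80/41 16/5 -8/5 -256/205

left sensor world pos  = (-7, -5); dL² = 82
right sensor world pos = (-5, -5); dR² = 50
sL = 160/82 = 80/41
sR = 160/50 = 16/5
mL = 0·sL + -1/2·sR = -8/5
mR = 1·sL + -1·sR = -256/205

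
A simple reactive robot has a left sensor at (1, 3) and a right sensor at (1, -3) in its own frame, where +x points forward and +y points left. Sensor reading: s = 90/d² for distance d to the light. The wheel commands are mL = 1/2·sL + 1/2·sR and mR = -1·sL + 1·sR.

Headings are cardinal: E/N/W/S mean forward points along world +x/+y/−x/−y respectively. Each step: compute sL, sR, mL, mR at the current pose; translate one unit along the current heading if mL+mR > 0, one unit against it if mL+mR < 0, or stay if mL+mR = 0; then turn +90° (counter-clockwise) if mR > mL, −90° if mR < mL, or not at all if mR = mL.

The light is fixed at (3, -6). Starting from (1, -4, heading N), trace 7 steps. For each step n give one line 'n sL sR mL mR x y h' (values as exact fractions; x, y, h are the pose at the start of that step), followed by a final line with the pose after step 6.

n=0: pose=(1,-4,N); sL=45/17, sR=9; mL=99/17, mR=108/17; mL+mR=207/17 → advance +1; mR−mL=9/17 → turn +1·90°
n=1: pose=(1,-3,W); sL=10, sR=2; mL=6, mR=-8; mL+mR=-2 → advance -1; mR−mL=-14 → turn -1·90°
n=2: pose=(2,-3,N); sL=45/16, sR=9/2; mL=117/32, mR=27/16; mL+mR=171/32 → advance +1; mR−mL=-63/32 → turn -1·90°
n=3: pose=(2,-2,E); sL=90/49, sR=90; mL=2250/49, mR=4320/49; mL+mR=6570/49 → advance +1; mR−mL=2070/49 → turn +1·90°
n=4: pose=(3,-2,N); sL=45/17, sR=45/17; mL=45/17, mR=0; mL+mR=45/17 → advance +1; mR−mL=-45/17 → turn -1·90°
n=5: pose=(3,-1,E); sL=18/13, sR=18; mL=126/13, mR=216/13; mL+mR=342/13 → advance +1; mR−mL=90/13 → turn +1·90°
n=6: pose=(4,-1,N); sL=9/4, sR=45/26; mL=207/104, mR=-27/52; mL+mR=153/104 → advance +1; mR−mL=-261/104 → turn -1·90°

0 45/17 9 99/17 108/17 1 -4 N
1 10 2 6 -8 1 -3 W
2 45/16 9/2 117/32 27/16 2 -3 N
3 90/49 90 2250/49 4320/49 2 -2 E
4 45/17 45/17 45/17 0 3 -2 N
5 18/13 18 126/13 216/13 3 -1 E
6 9/4 45/26 207/104 -27/52 4 -1 N
final 4 0 E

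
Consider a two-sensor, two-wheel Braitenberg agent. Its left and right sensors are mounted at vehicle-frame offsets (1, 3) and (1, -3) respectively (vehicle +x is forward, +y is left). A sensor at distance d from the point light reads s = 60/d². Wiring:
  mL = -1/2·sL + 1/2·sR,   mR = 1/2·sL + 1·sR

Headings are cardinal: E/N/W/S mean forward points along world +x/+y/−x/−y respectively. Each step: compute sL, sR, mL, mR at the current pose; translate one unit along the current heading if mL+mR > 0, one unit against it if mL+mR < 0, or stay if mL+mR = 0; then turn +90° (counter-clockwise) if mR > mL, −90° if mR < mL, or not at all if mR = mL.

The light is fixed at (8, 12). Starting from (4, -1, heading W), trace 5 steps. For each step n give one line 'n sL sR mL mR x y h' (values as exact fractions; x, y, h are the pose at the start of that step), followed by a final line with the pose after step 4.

n=0: pose=(4,-1,W); sL=60/281, sR=12/25; mL=936/7025, mR=4122/7025; mL+mR=18/25 → advance +1; mR−mL=3186/7025 → turn +1·90°
n=1: pose=(3,-1,S); sL=3/10, sR=3/13; mL=-9/260, mR=99/260; mL+mR=9/26 → advance +1; mR−mL=27/65 → turn +1·90°
n=2: pose=(3,-2,E); sL=60/137, sR=12/61; mL=-1008/8357, mR=3474/8357; mL+mR=18/61 → advance +1; mR−mL=4482/8357 → turn +1·90°
n=3: pose=(4,-2,N); sL=30/109, sR=6/17; mL=72/1853, mR=909/1853; mL+mR=9/17 → advance +1; mR−mL=837/1853 → turn +1·90°
n=4: pose=(4,-1,W); sL=60/281, sR=12/25; mL=936/7025, mR=4122/7025; mL+mR=18/25 → advance +1; mR−mL=3186/7025 → turn +1·90°

0 60/281 12/25 936/7025 4122/7025 4 -1 W
1 3/10 3/13 -9/260 99/260 3 -1 S
2 60/137 12/61 -1008/8357 3474/8357 3 -2 E
3 30/109 6/17 72/1853 909/1853 4 -2 N
4 60/281 12/25 936/7025 4122/7025 4 -1 W
final 3 -1 S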